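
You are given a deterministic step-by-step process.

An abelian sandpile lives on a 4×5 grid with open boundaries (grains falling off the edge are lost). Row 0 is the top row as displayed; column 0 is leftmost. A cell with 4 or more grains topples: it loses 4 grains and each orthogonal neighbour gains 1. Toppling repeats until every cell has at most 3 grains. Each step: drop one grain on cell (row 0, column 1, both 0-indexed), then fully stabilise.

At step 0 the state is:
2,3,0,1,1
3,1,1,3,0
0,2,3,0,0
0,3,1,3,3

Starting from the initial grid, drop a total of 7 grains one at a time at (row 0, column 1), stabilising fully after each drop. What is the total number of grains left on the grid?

0) 2,3,0,1,1
3,1,1,3,0
0,2,3,0,0
0,3,1,3,3
1) 3,0,1,1,1
3,2,1,3,0
0,2,3,0,0
0,3,1,3,3
2) 3,1,1,1,1
3,2,1,3,0
0,2,3,0,0
0,3,1,3,3
3) 3,2,1,1,1
3,2,1,3,0
0,2,3,0,0
0,3,1,3,3
4) 3,3,1,1,1
3,2,1,3,0
0,2,3,0,0
0,3,1,3,3
5) 1,2,2,1,1
1,0,2,3,0
1,3,3,0,0
0,3,1,3,3
6) 1,3,2,1,1
1,0,2,3,0
1,3,3,0,0
0,3,1,3,3
7) 2,0,3,1,1
1,1,2,3,0
1,3,3,0,0
0,3,1,3,3

31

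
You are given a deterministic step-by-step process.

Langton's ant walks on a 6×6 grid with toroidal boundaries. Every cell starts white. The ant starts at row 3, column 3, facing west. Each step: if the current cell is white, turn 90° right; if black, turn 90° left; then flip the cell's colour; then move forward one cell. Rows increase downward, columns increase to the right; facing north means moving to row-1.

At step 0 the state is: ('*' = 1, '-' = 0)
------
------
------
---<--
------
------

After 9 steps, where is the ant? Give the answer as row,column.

step 0: ------
------
------
---<--
------
------
step 1: ------
------
---^--
---*--
------
------
step 2: ------
------
---*>-
---*--
------
------
step 3: ------
------
---**-
---*v-
------
------
step 4: ------
------
---**-
---<*-
------
------
step 5: ------
------
---**-
----*-
---v--
------
step 6: ------
------
---**-
----*-
--<*--
------
step 7: ------
------
---**-
--^-*-
--**--
------
step 8: ------
------
---**-
--*>*-
--**--
------
step 9: ------
------
---**-
--***-
--*v--
------

4,3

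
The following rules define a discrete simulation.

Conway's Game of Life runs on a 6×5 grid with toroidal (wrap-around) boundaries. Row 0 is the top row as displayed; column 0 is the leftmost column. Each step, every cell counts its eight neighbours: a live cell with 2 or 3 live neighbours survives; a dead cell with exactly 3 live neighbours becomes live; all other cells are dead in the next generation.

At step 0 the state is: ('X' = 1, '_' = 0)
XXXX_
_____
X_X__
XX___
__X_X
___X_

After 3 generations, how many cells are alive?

2

k=0  XXXX_
_____
X_X__
XX___
__X_X
___X_
k=1  _XXXX
X__XX
X____
X_XXX
XXXXX
X____
k=2  _XX__
_____
__X__
_____
_____
_____
k=3  _____
_XX__
_____
_____
_____
_____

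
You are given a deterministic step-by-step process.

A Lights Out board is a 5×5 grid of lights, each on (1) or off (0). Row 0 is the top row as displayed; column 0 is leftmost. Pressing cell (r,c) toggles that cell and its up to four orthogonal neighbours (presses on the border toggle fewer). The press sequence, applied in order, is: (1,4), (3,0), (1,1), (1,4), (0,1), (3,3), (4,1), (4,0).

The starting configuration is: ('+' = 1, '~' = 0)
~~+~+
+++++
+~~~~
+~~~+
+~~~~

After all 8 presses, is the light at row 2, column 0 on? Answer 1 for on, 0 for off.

0

step 0: ~~+~+
+++++
+~~~~
+~~~+
+~~~~
step 1: ~~+~~
+++~~
+~~~+
+~~~+
+~~~~
step 2: ~~+~~
+++~~
~~~~+
~+~~+
~~~~~
step 3: ~++~~
~~~~~
~+~~+
~+~~+
~~~~~
step 4: ~++~+
~~~++
~+~~~
~+~~+
~~~~~
step 5: +~~~+
~+~++
~+~~~
~+~~+
~~~~~
step 6: +~~~+
~+~++
~+~+~
~+++~
~~~+~
step 7: +~~~+
~+~++
~+~+~
~~++~
++++~
step 8: +~~~+
~+~++
~+~+~
+~++~
~~++~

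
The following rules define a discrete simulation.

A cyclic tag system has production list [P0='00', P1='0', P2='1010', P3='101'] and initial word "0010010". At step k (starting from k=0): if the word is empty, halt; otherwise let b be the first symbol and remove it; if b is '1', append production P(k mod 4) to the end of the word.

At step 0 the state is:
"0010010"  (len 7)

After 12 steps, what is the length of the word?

0) "0010010"  (len 7)
1) "010010"  (len 6)
2) "10010"  (len 5)
3) "00101010"  (len 8)
4) "0101010"  (len 7)
5) "101010"  (len 6)
6) "010100"  (len 6)
7) "10100"  (len 5)
8) "0100101"  (len 7)
9) "100101"  (len 6)
10) "001010"  (len 6)
11) "01010"  (len 5)
12) "1010"  (len 4)

4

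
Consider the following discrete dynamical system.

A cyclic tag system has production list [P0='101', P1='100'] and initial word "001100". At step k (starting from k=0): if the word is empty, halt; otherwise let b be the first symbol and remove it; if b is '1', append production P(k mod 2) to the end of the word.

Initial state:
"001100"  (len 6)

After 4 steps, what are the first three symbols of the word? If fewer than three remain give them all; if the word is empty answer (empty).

001

k=0  "001100"  (len 6)
k=1  "01100"  (len 5)
k=2  "1100"  (len 4)
k=3  "100101"  (len 6)
k=4  "00101100"  (len 8)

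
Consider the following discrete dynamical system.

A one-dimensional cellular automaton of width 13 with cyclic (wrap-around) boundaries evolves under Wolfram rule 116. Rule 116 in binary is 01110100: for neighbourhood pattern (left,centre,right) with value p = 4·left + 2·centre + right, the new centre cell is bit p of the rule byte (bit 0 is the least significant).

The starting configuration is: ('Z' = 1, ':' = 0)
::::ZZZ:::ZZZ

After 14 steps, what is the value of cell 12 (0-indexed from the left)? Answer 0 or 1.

step 0: ::::ZZZ:::ZZZ
step 1: Z:::::ZZ::::Z
step 2: ZZ:::::ZZ::::
step 3: :ZZ:::::ZZ:::
step 4: ::ZZ:::::ZZ::
step 5: :::ZZ:::::ZZ:
step 6: ::::ZZ:::::ZZ
step 7: Z::::ZZ:::::Z
step 8: ZZ::::ZZ:::::
step 9: :ZZ::::ZZ::::
step 10: ::ZZ::::ZZ:::
step 11: :::ZZ::::ZZ::
step 12: ::::ZZ::::ZZ:
step 13: :::::ZZ::::ZZ
step 14: Z:::::ZZ::::Z

1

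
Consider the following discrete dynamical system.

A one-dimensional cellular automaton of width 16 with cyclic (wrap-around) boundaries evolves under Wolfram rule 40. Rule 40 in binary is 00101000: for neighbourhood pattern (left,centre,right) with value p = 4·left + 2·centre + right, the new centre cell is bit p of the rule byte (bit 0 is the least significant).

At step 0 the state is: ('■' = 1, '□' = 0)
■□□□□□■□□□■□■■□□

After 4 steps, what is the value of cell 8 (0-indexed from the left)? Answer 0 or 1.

0

k=0  ■□□□□□■□□□■□■■□□
k=1  □□□□□□□□□□□■■□□□
k=2  □□□□□□□□□□□■□□□□
k=3  □□□□□□□□□□□□□□□□
k=4  □□□□□□□□□□□□□□□□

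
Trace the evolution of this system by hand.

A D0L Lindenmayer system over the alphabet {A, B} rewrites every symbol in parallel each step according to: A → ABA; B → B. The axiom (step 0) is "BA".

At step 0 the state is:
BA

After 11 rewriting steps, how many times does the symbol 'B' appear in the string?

2048

[0] BA
[1] BABA
[2] BABABABA
[3] BABABABABABABABA
[4] BABABABABABABABABABABABABABABABA
[5] BABABABABABABABABABABABABABABABABABABABABABABABABABABABABABABABA
[6] BABABABABABABABABABABABABABABABABABABABABABABABABABABABABA…BABABABABABABABABABABABABABABABABABABABABABABABABABABABABA  (len 128)
[7] BABABABABABABABABABABABABABABABABABABABABABABABABABABABABA…BABABABABABABABABABABABABABABABABABABABABABABABABABABABABA  (len 256)
[8] BABABABABABABABABABABABABABABABABABABABABABABABABABABABABA…BABABABABABABABABABABABABABABABABABABABABABABABABABABABABA  (len 512)
[9] BABABABABABABABABABABABABABABABABABABABABABABABABABABABABA…BABABABABABABABABABABABABABABABABABABABABABABABABABABABABA  (len 1024)
[10] BABABABABABABABABABABABABABABABABABABABABABABABABABABABABA…BABABABABABABABABABABABABABABABABABABABABABABABABABABABABA  (len 2048)
[11] BABABABABABABABABABABABABABABABABABABABABABABABABABABABABA…BABABABABABABABABABABABABABABABABABABABABABABABABABABABABA  (len 4096)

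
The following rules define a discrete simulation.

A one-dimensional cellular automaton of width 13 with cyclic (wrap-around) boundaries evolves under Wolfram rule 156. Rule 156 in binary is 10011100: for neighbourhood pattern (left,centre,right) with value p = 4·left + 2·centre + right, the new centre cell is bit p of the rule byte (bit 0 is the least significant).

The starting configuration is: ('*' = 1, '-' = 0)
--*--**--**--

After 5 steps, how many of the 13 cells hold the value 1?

7

gen 0: --*--**--**--
gen 1: --**-*-*-*-*-
gen 2: --*--*-*-*-**
gen 3: *-**-*-*-*-*-
gen 4: *-*--*-*-*-*-
gen 5: *-**-*-*-*-*-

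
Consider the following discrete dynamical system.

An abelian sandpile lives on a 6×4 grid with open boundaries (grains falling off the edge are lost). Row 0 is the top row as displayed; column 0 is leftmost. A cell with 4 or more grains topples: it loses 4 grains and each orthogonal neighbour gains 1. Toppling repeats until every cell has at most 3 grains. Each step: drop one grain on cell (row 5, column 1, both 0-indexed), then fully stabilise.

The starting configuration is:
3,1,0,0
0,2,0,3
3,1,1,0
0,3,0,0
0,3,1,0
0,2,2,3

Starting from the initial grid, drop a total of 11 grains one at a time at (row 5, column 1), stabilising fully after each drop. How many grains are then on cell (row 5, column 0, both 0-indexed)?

3

k=0  3,1,0,0
0,2,0,3
3,1,1,0
0,3,0,0
0,3,1,0
0,2,2,3
k=1  3,1,0,0
0,2,0,3
3,1,1,0
0,3,0,0
0,3,1,0
0,3,2,3
k=2  3,1,0,0
0,2,0,3
3,2,1,0
1,0,1,0
1,1,2,0
1,1,3,3
k=3  3,1,0,0
0,2,0,3
3,2,1,0
1,0,1,0
1,1,2,0
1,2,3,3
k=4  3,1,0,0
0,2,0,3
3,2,1,0
1,0,1,0
1,1,2,0
1,3,3,3
k=5  3,1,0,0
0,2,0,3
3,2,1,0
1,0,1,0
1,2,3,1
2,1,1,0
k=6  3,1,0,0
0,2,0,3
3,2,1,0
1,0,1,0
1,2,3,1
2,2,1,0
k=7  3,1,0,0
0,2,0,3
3,2,1,0
1,0,1,0
1,2,3,1
2,3,1,0
k=8  3,1,0,0
0,2,0,3
3,2,1,0
1,0,1,0
1,3,3,1
3,0,2,0
k=9  3,1,0,0
0,2,0,3
3,2,1,0
1,0,1,0
1,3,3,1
3,1,2,0
k=10  3,1,0,0
0,2,0,3
3,2,1,0
1,0,1,0
1,3,3,1
3,2,2,0
k=11  3,1,0,0
0,2,0,3
3,2,1,0
1,0,1,0
1,3,3,1
3,3,2,0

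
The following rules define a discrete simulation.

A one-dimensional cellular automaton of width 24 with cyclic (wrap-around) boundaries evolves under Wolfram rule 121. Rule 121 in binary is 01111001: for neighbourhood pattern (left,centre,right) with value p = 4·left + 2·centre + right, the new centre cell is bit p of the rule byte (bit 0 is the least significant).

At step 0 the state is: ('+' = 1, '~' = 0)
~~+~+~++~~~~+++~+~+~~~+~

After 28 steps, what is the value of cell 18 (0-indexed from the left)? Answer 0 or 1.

t=0: ~~+~+~++~~~~+++~+~+~~~+~
t=1: +~~+~++++++~+~++~+~++~~+
t=2: ++~~++~~~~++~++++~++++~+
t=3: ~++~+++++~++++~~+++~~+++
t=4: +++++~~~+++~~++~+~++~+~+
t=5: ~~~~+++~+~++~+++~++++~++
t=6: +++~+~++~+++++~+++~~++++
t=7: ~~++~+++++~~~+++~++~+~~~
t=8: +~++++~~~+++~+~+++++~+++
t=9: +++~~+++~+~++~++~~~+++~~
t=10: +~++~+~++~++++++++~+~++~
t=11: ~++++~+++++~~~~~~++~++++
t=12: ++~~+++~~~++++++~++++~~+
t=13: ~++~+~+++~+~~~~+++~~++~+
t=14: ++++~++~++~+++~+~++~+++~
t=15: +~~+++++++++~++~+++++~++
t=16: ++~+~~~~~~~++++++~~~+++~
t=17: +++~++++++~+~~~~+++~+~++
t=18: ~~+++~~~~++~+++~+~++~++~
t=19: +~+~++++~++++~++~+++++++
t=20: ++~++~~+++~~++++++~~~~~~
t=21: ++++++~+~++~+~~~~++++++~
t=22: +~~~~++~++++~+++~+~~~~++
t=23: ++++~++++~~+++~++~+++~+~
t=24: +~~+++~~++~+~++++++~++~+
t=25: ++~+~++~+++~++~~~~++++++
t=26: ~++~+++++~+++++++~+~~~~~
t=27: ~++++~~~+++~~~~~++~+++++
t=28: ++~~+++~+~+++++~++++~~~+

1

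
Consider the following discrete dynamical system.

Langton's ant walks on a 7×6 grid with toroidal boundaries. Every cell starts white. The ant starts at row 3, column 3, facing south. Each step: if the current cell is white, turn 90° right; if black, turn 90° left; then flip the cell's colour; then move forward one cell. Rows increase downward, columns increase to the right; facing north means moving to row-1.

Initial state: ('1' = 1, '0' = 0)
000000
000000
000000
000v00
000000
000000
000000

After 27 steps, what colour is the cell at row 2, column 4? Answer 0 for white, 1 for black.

gen 0: 000000
000000
000000
000v00
000000
000000
000000
gen 1: 000000
000000
000000
00<100
000000
000000
000000
gen 2: 000000
000000
00^000
001100
000000
000000
000000
gen 3: 000000
000000
001>00
001100
000000
000000
000000
gen 4: 000000
000000
001100
001v00
000000
000000
000000
gen 5: 000000
000000
001100
0010>0
000000
000000
000000
gen 6: 000000
000000
001100
001010
0000v0
000000
000000
gen 7: 000000
000000
001100
001010
000<10
000000
000000
gen 8: 000000
000000
001100
001^10
000110
000000
000000
gen 9: 000000
000000
001100
0011>0
000110
000000
000000
gen 10: 000000
000000
0011^0
001100
000110
000000
000000
gen 11: 000000
000000
00111>
001100
000110
000000
000000
gen 12: 000000
000000
001111
00110v
000110
000000
000000
gen 13: 000000
000000
001111
0011<1
000110
000000
000000
gen 14: 000000
000000
0011^1
001111
000110
000000
000000
gen 15: 000000
000000
001<01
001111
000110
000000
000000
gen 16: 000000
000000
001001
001v11
000110
000000
000000
gen 17: 000000
000000
001001
0010>1
000110
000000
000000
gen 18: 000000
000000
0010^1
001001
000110
000000
000000
gen 19: 000000
000000
00101>
001001
000110
000000
000000
gen 20: 000000
00000^
001010
001001
000110
000000
000000
gen 21: 000000
>00001
001010
001001
000110
000000
000000
gen 22: 000000
100001
v01010
001001
000110
000000
000000
gen 23: 000000
100001
10101<
001001
000110
000000
000000
gen 24: 000000
10000^
101011
001001
000110
000000
000000
gen 25: 000000
1000<0
101011
001001
000110
000000
000000
gen 26: 0000^0
100010
101011
001001
000110
000000
000000
gen 27: 00001>
100010
101011
001001
000110
000000
000000

1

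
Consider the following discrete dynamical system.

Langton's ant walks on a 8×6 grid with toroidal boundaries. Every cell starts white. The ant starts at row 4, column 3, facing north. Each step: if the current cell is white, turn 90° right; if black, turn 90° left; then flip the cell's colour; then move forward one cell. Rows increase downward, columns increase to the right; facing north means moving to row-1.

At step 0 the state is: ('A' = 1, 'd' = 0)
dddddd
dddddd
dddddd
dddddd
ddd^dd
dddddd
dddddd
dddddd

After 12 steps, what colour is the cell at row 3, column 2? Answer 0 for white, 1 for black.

gen 0: dddddd
dddddd
dddddd
dddddd
ddd^dd
dddddd
dddddd
dddddd
gen 1: dddddd
dddddd
dddddd
dddddd
dddA>d
dddddd
dddddd
dddddd
gen 2: dddddd
dddddd
dddddd
dddddd
dddAAd
ddddvd
dddddd
dddddd
gen 3: dddddd
dddddd
dddddd
dddddd
dddAAd
ddd<Ad
dddddd
dddddd
gen 4: dddddd
dddddd
dddddd
dddddd
ddd^Ad
dddAAd
dddddd
dddddd
gen 5: dddddd
dddddd
dddddd
dddddd
dd<dAd
dddAAd
dddddd
dddddd
gen 6: dddddd
dddddd
dddddd
dd^ddd
ddAdAd
dddAAd
dddddd
dddddd
gen 7: dddddd
dddddd
dddddd
ddA>dd
ddAdAd
dddAAd
dddddd
dddddd
gen 8: dddddd
dddddd
dddddd
ddAAdd
ddAvAd
dddAAd
dddddd
dddddd
gen 9: dddddd
dddddd
dddddd
ddAAdd
dd<AAd
dddAAd
dddddd
dddddd
gen 10: dddddd
dddddd
dddddd
ddAAdd
dddAAd
ddvAAd
dddddd
dddddd
gen 11: dddddd
dddddd
dddddd
ddAAdd
dddAAd
d<AAAd
dddddd
dddddd
gen 12: dddddd
dddddd
dddddd
ddAAdd
d^dAAd
dAAAAd
dddddd
dddddd

1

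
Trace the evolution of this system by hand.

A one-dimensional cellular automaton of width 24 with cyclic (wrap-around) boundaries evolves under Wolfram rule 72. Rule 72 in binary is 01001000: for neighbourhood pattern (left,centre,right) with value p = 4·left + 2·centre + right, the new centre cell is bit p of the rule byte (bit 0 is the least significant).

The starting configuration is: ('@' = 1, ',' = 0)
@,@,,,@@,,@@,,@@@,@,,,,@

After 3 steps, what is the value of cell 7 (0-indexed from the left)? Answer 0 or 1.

step 0: @,@,,,@@,,@@,,@@@,@,,,,@
step 1: @,,,,,@@,,@@,,@,@,,,,,,@
step 2: @,,,,,@@,,@@,,,,,,,,,,,@
step 3: @,,,,,@@,,@@,,,,,,,,,,,@

1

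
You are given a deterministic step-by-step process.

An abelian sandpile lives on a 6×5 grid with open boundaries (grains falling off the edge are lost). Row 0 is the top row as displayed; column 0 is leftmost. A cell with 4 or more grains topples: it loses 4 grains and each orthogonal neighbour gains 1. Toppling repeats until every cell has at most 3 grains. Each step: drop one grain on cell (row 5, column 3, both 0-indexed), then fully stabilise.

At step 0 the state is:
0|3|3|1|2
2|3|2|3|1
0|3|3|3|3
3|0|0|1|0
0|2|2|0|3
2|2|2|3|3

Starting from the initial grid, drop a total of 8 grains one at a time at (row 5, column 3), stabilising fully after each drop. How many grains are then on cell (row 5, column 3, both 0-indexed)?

2

k=0  0|3|3|1|2
2|3|2|3|1
0|3|3|3|3
3|0|0|1|0
0|2|2|0|3
2|2|2|3|3
k=1  0|3|3|1|2
2|3|2|3|1
0|3|3|3|3
3|0|0|1|1
0|2|2|2|0
2|2|3|1|1
k=2  0|3|3|1|2
2|3|2|3|1
0|3|3|3|3
3|0|0|1|1
0|2|2|2|0
2|2|3|2|1
k=3  0|3|3|1|2
2|3|2|3|1
0|3|3|3|3
3|0|0|1|1
0|2|2|2|0
2|2|3|3|1
k=4  0|3|3|1|2
2|3|2|3|1
0|3|3|3|3
3|0|0|1|1
0|2|3|3|0
2|3|0|1|2
k=5  0|3|3|1|2
2|3|2|3|1
0|3|3|3|3
3|0|0|1|1
0|2|3|3|0
2|3|0|2|2
k=6  0|3|3|1|2
2|3|2|3|1
0|3|3|3|3
3|0|0|1|1
0|2|3|3|0
2|3|0|3|2
k=7  0|3|3|1|2
2|3|2|3|1
0|3|3|3|3
3|0|1|2|1
0|3|0|1|1
2|3|2|1|3
k=8  0|3|3|1|2
2|3|2|3|1
0|3|3|3|3
3|0|1|2|1
0|3|0|1|1
2|3|2|2|3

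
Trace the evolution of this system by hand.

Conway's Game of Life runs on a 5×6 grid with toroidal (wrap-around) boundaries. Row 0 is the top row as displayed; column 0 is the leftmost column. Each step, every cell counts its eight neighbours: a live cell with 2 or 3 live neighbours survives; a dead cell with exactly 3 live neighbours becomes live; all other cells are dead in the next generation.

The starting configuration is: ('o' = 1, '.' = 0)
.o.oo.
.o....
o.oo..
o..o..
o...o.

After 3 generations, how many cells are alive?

2

step 0: .o.oo.
.o....
o.oo..
o..o..
o...o.
step 1: oooooo
oo..o.
o.oo..
o.ooo.
ooo.o.
step 2: ......
......
o.....
o...o.
......
step 3: ......
......
.....o
.....o
......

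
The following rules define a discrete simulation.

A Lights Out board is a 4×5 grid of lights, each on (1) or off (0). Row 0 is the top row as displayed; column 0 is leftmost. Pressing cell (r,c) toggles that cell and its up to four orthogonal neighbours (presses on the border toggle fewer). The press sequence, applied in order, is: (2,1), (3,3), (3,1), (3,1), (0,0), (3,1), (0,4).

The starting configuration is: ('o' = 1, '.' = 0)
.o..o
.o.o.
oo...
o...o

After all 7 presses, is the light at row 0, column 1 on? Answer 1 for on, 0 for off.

0

gen 0: .o..o
.o.o.
oo...
o...o
gen 1: .o..o
...o.
..o..
oo..o
gen 2: .o..o
...o.
..oo.
oooo.
gen 3: .o..o
...o.
.ooo.
...o.
gen 4: .o..o
...o.
..oo.
oooo.
gen 5: o...o
o..o.
..oo.
oooo.
gen 6: o...o
o..o.
.ooo.
...o.
gen 7: o..o.
o..oo
.ooo.
...o.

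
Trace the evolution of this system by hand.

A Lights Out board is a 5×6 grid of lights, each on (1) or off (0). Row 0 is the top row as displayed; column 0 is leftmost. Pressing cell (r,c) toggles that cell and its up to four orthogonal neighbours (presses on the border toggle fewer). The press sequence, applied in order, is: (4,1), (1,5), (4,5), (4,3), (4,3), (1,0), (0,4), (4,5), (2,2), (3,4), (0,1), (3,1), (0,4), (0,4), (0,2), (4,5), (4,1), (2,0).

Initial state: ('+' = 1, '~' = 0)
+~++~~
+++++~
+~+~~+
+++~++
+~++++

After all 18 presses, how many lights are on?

23

step 0: +~++~~
+++++~
+~+~~+
+++~++
+~++++
step 1: +~++~~
+++++~
+~+~~+
+~+~++
~+~+++
step 2: +~++~+
++++~+
+~+~~~
+~+~++
~+~+++
step 3: +~++~+
++++~+
+~+~~~
+~+~+~
~+~+~~
step 4: +~++~+
++++~+
+~+~~~
+~+++~
~++~+~
step 5: +~++~+
++++~+
+~+~~~
+~+~+~
~+~+~~
step 6: ~~++~+
~~++~+
~~+~~~
+~+~+~
~+~+~~
step 7: ~~+~+~
~~++++
~~+~~~
+~+~+~
~+~+~~
step 8: ~~+~+~
~~++++
~~+~~~
+~+~++
~+~+++
step 9: ~~+~+~
~~~+++
~+~+~~
+~~~++
~+~+++
step 10: ~~+~+~
~~~+++
~+~++~
+~~+~~
~+~+~+
step 11: ++~~+~
~+~+++
~+~++~
+~~+~~
~+~+~+
step 12: ++~~+~
~+~+++
~~~++~
~+++~~
~~~+~+
step 13: ++~+~+
~+~+~+
~~~++~
~+++~~
~~~+~+
step 14: ++~~+~
~+~+++
~~~++~
~+++~~
~~~+~+
step 15: +~+++~
~+++++
~~~++~
~+++~~
~~~+~+
step 16: +~+++~
~+++++
~~~++~
~+++~+
~~~++~
step 17: +~+++~
~+++++
~~~++~
~~++~+
+++++~
step 18: +~+++~
++++++
++~++~
+~++~+
+++++~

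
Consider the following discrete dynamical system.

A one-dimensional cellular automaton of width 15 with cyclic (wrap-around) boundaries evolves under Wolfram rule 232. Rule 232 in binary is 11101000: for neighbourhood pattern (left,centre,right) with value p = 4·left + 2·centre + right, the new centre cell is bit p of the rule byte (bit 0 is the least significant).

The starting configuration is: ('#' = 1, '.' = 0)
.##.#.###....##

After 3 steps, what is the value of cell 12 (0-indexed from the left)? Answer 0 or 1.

step 0: .##.#.###....##
step 1: ####.####....##
step 2: #########....##
step 3: #########....##

0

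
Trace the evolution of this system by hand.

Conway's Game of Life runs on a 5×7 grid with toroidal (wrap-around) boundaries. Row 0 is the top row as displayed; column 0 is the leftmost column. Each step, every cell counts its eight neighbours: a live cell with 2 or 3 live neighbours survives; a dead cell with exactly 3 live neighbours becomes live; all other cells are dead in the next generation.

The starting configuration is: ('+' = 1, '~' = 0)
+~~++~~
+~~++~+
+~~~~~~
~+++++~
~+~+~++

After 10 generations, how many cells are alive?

t=0: +~~++~~
+~~++~+
+~~~~~~
~+++++~
~+~+~++
t=1: ~+~~~~~
++~++++
+~~~~~~
~+~+~+~
~+~~~~+
t=2: ~+~~+~~
~++~+++
~~~+~~~
~++~~~+
~+~~~~~
t=3: ~+~++~~
+++~++~
~~~++~+
+++~~~~
~+~~~~~
t=4: ~~~+++~
++~~~~+
~~~~+~+
++++~~~
~~~+~~~
t=5: +~+++++
+~~+~~+
~~~+~++
+++++~~
~+~~~~~
t=6: ~~++++~
~+~~~~~
~~~~~+~
++~++++
~~~~~~~
t=7: ~~+++~~
~~++~+~
~++~~+~
+~~~+++
++~~~~~
t=8: ~~~~+~~
~~~~~+~
+++~~~~
~~+~++~
+++~~~~
t=9: ~+~~~~~
~+~~~~~
~++++++
~~~~~~+
~++~++~
t=10: ++~~~~~
~+~+++~
~++++++
~~~~~~+
+++~~+~

17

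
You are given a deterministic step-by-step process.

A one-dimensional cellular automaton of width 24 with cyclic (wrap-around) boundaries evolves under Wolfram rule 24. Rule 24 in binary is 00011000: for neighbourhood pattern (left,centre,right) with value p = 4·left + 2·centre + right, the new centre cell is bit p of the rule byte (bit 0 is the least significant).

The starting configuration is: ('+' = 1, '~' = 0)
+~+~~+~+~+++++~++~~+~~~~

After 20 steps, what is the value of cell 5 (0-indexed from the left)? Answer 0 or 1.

0

k=0  +~+~~+~+~+++++~++~~+~~~~
k=1  ~~~+~~~~~+~~~~~+~+~~+~~~
k=2  ~~~~+~~~~~+~~~~~~~+~~+~~
k=3  ~~~~~+~~~~~+~~~~~~~+~~+~
k=4  ~~~~~~+~~~~~+~~~~~~~+~~+
k=5  +~~~~~~+~~~~~+~~~~~~~+~~
k=6  ~+~~~~~~+~~~~~+~~~~~~~+~
k=7  ~~+~~~~~~+~~~~~+~~~~~~~+
k=8  +~~+~~~~~~+~~~~~+~~~~~~~
k=9  ~+~~+~~~~~~+~~~~~+~~~~~~
k=10  ~~+~~+~~~~~~+~~~~~+~~~~~
k=11  ~~~+~~+~~~~~~+~~~~~+~~~~
k=12  ~~~~+~~+~~~~~~+~~~~~+~~~
k=13  ~~~~~+~~+~~~~~~+~~~~~+~~
k=14  ~~~~~~+~~+~~~~~~+~~~~~+~
k=15  ~~~~~~~+~~+~~~~~~+~~~~~+
k=16  +~~~~~~~+~~+~~~~~~+~~~~~
k=17  ~+~~~~~~~+~~+~~~~~~+~~~~
k=18  ~~+~~~~~~~+~~+~~~~~~+~~~
k=19  ~~~+~~~~~~~+~~+~~~~~~+~~
k=20  ~~~~+~~~~~~~+~~+~~~~~~+~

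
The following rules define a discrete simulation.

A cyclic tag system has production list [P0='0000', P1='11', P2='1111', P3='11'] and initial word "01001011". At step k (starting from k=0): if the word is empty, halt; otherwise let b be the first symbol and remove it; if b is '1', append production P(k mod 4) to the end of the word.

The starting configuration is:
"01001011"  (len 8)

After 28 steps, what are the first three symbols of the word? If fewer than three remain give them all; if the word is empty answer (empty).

0) "01001011"  (len 8)
1) "1001011"  (len 7)
2) "00101111"  (len 8)
3) "0101111"  (len 7)
4) "101111"  (len 6)
5) "011110000"  (len 9)
6) "11110000"  (len 8)
7) "11100001111"  (len 11)
8) "110000111111"  (len 12)
9) "100001111110000"  (len 15)
10) "0000111111000011"  (len 16)
11) "000111111000011"  (len 15)
12) "00111111000011"  (len 14)
13) "0111111000011"  (len 13)
14) "111111000011"  (len 12)
15) "111110000111111"  (len 15)
16) "1111000011111111"  (len 16)
17) "1110000111111110000"  (len 19)
18) "11000011111111000011"  (len 20)
19) "10000111111110000111111"  (len 23)
20) "000011111111000011111111"  (len 24)
21) "00011111111000011111111"  (len 23)
22) "0011111111000011111111"  (len 22)
23) "011111111000011111111"  (len 21)
24) "11111111000011111111"  (len 20)
25) "11111110000111111110000"  (len 23)
26) "111111000011111111000011"  (len 24)
27) "111110000111111110000111111"  (len 27)
28) "1111000011111111000011111111"  (len 28)

111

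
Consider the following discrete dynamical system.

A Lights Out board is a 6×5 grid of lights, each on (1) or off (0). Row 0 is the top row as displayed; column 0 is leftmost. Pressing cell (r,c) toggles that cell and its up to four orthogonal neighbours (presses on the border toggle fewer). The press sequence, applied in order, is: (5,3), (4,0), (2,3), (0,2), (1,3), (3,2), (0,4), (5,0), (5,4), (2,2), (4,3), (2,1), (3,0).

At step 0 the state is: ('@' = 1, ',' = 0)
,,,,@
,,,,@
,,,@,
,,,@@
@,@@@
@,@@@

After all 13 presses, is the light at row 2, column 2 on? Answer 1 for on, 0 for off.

k=0  ,,,,@
,,,,@
,,,@,
,,,@@
@,@@@
@,@@@
k=1  ,,,,@
,,,,@
,,,@,
,,,@@
@,@,@
@,,,,
k=2  ,,,,@
,,,,@
,,,@,
@,,@@
,@@,@
,,,,,
k=3  ,,,,@
,,,@@
,,@,@
@,,,@
,@@,@
,,,,,
k=4  ,@@@@
,,@@@
,,@,@
@,,,@
,@@,@
,,,,,
k=5  ,@@,@
,,,,,
,,@@@
@,,,@
,@@,@
,,,,,
k=6  ,@@,@
,,,,,
,,,@@
@@@@@
,@,,@
,,,,,
k=7  ,@@@,
,,,,@
,,,@@
@@@@@
,@,,@
,,,,,
k=8  ,@@@,
,,,,@
,,,@@
@@@@@
@@,,@
@@,,,
k=9  ,@@@,
,,,,@
,,,@@
@@@@@
@@,,,
@@,@@
k=10  ,@@@,
,,@,@
,@@,@
@@,@@
@@,,,
@@,@@
k=11  ,@@@,
,,@,@
,@@,@
@@,,@
@@@@@
@@,,@
k=12  ,@@@,
,@@,@
@,,,@
@,,,@
@@@@@
@@,,@
k=13  ,@@@,
,@@,@
,,,,@
,@,,@
,@@@@
@@,,@

0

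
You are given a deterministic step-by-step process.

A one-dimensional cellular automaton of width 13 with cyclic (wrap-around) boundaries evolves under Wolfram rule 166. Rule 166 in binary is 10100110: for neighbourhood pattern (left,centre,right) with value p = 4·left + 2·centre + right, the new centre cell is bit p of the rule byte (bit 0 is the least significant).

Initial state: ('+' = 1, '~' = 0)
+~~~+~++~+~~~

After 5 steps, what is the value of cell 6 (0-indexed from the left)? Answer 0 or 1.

step 0: +~~~+~++~+~~~
step 1: +~~+++~~++~~+
step 2: ~~+~+~~+~~~+~
step 3: ~++++~++~~++~
step 4: +~++~+~~~+~~~
step 5: ++~~++~~++~~+

0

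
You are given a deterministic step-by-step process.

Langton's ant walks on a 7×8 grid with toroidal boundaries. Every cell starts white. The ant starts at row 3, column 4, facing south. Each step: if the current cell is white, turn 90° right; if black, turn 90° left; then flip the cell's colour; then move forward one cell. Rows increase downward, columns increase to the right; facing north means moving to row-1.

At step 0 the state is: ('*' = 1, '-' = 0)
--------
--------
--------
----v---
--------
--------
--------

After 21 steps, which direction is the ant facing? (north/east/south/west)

east

k=0  --------
--------
--------
----v---
--------
--------
--------
k=1  --------
--------
--------
---<*---
--------
--------
--------
k=2  --------
--------
---^----
---**---
--------
--------
--------
k=3  --------
--------
---*>---
---**---
--------
--------
--------
k=4  --------
--------
---**---
---*v---
--------
--------
--------
k=5  --------
--------
---**---
---*->--
--------
--------
--------
k=6  --------
--------
---**---
---*-*--
-----v--
--------
--------
k=7  --------
--------
---**---
---*-*--
----<*--
--------
--------
k=8  --------
--------
---**---
---*^*--
----**--
--------
--------
k=9  --------
--------
---**---
---**>--
----**--
--------
--------
k=10  --------
--------
---**^--
---**---
----**--
--------
--------
k=11  --------
--------
---***>-
---**---
----**--
--------
--------
k=12  --------
--------
---****-
---**-v-
----**--
--------
--------
k=13  --------
--------
---****-
---**<*-
----**--
--------
--------
k=14  --------
--------
---**^*-
---****-
----**--
--------
--------
k=15  --------
--------
---*<-*-
---****-
----**--
--------
--------
k=16  --------
--------
---*--*-
---*v**-
----**--
--------
--------
k=17  --------
--------
---*--*-
---*->*-
----**--
--------
--------
k=18  --------
--------
---*-^*-
---*--*-
----**--
--------
--------
k=19  --------
--------
---*-*>-
---*--*-
----**--
--------
--------
k=20  --------
------^-
---*-*--
---*--*-
----**--
--------
--------
k=21  --------
------*>
---*-*--
---*--*-
----**--
--------
--------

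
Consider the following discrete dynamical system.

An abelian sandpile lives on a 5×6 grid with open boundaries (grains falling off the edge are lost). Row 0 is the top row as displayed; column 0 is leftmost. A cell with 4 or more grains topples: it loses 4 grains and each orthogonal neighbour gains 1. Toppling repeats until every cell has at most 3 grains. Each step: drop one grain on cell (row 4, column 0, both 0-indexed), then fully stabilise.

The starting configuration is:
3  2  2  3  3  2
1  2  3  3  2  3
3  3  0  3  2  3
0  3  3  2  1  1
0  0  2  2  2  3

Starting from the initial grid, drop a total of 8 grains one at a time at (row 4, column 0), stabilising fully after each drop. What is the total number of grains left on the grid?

gen 0: 3  2  2  3  3  2
1  2  3  3  2  3
3  3  0  3  2  3
0  3  3  2  1  1
0  0  2  2  2  3
gen 1: 3  2  2  3  3  2
1  2  3  3  2  3
3  3  0  3  2  3
0  3  3  2  1  1
1  0  2  2  2  3
gen 2: 3  2  2  3  3  2
1  2  3  3  2  3
3  3  0  3  2  3
0  3  3  2  1  1
2  0  2  2  2  3
gen 3: 3  2  2  3  3  2
1  2  3  3  2  3
3  3  0  3  2  3
0  3  3  2  1  1
3  0  2  2  2  3
gen 4: 3  2  2  3  3  2
1  2  3  3  2  3
3  3  0  3  2  3
1  3  3  2  1  1
0  1  2  2  2  3
gen 5: 3  2  2  3  3  2
1  2  3  3  2  3
3  3  0  3  2  3
1  3  3  2  1  1
1  1  2  2  2  3
gen 6: 3  2  2  3  3  2
1  2  3  3  2  3
3  3  0  3  2  3
1  3  3  2  1  1
2  1  2  2  2  3
gen 7: 3  2  2  3  3  2
1  2  3  3  2  3
3  3  0  3  2  3
1  3  3  2  1  1
3  1  2  2  2  3
gen 8: 3  2  2  3  3  2
1  2  3  3  2  3
3  3  0  3  2  3
2  3  3  2  1  1
0  2  2  2  2  3

66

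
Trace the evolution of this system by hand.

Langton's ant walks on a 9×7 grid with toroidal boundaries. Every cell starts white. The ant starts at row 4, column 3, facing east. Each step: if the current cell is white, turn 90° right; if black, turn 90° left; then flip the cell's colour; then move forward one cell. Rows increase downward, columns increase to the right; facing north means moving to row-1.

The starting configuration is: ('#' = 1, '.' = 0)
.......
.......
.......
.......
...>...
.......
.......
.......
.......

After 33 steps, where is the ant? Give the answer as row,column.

3,1

k=0  .......
.......
.......
.......
...>...
.......
.......
.......
.......
k=1  .......
.......
.......
.......
...#...
...v...
.......
.......
.......
k=2  .......
.......
.......
.......
...#...
..<#...
.......
.......
.......
k=3  .......
.......
.......
.......
..^#...
..##...
.......
.......
.......
k=4  .......
.......
.......
.......
..#>...
..##...
.......
.......
.......
k=5  .......
.......
.......
...^...
..#....
..##...
.......
.......
.......
k=6  .......
.......
.......
...#>..
..#....
..##...
.......
.......
.......
k=7  .......
.......
.......
...##..
..#.v..
..##...
.......
.......
.......
k=8  .......
.......
.......
...##..
..#<#..
..##...
.......
.......
.......
k=9  .......
.......
.......
...^#..
..###..
..##...
.......
.......
.......
k=10  .......
.......
.......
..<.#..
..###..
..##...
.......
.......
.......
k=11  .......
.......
..^....
..#.#..
..###..
..##...
.......
.......
.......
k=12  .......
.......
..#>...
..#.#..
..###..
..##...
.......
.......
.......
k=13  .......
.......
..##...
..#v#..
..###..
..##...
.......
.......
.......
k=14  .......
.......
..##...
..<##..
..###..
..##...
.......
.......
.......
k=15  .......
.......
..##...
...##..
..v##..
..##...
.......
.......
.......
k=16  .......
.......
..##...
...##..
...>#..
..##...
.......
.......
.......
k=17  .......
.......
..##...
...^#..
....#..
..##...
.......
.......
.......
k=18  .......
.......
..##...
..<.#..
....#..
..##...
.......
.......
.......
k=19  .......
.......
..^#...
..#.#..
....#..
..##...
.......
.......
.......
k=20  .......
.......
.<.#...
..#.#..
....#..
..##...
.......
.......
.......
k=21  .......
.^.....
.#.#...
..#.#..
....#..
..##...
.......
.......
.......
k=22  .......
.#>....
.#.#...
..#.#..
....#..
..##...
.......
.......
.......
k=23  .......
.##....
.#v#...
..#.#..
....#..
..##...
.......
.......
.......
k=24  .......
.##....
.<##...
..#.#..
....#..
..##...
.......
.......
.......
k=25  .......
.##....
..##...
.v#.#..
....#..
..##...
.......
.......
.......
k=26  .......
.##....
..##...
<##.#..
....#..
..##...
.......
.......
.......
k=27  .......
.##....
^.##...
###.#..
....#..
..##...
.......
.......
.......
k=28  .......
.##....
#>##...
###.#..
....#..
..##...
.......
.......
.......
k=29  .......
.##....
####...
#v#.#..
....#..
..##...
.......
.......
.......
k=30  .......
.##....
####...
#.>.#..
....#..
..##...
.......
.......
.......
k=31  .......
.##....
##^#...
#...#..
....#..
..##...
.......
.......
.......
k=32  .......
.##....
#<.#...
#...#..
....#..
..##...
.......
.......
.......
k=33  .......
.##....
#..#...
#v..#..
....#..
..##...
.......
.......
.......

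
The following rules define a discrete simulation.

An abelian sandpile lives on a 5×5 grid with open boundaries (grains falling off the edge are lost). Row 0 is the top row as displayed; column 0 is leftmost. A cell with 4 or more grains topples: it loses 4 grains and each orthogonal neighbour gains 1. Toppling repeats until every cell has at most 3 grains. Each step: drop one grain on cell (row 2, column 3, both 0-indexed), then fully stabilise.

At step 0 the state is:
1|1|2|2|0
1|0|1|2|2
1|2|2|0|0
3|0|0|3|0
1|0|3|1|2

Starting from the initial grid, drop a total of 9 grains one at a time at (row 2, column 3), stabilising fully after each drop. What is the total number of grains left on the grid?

gen 0: 1|1|2|2|0
1|0|1|2|2
1|2|2|0|0
3|0|0|3|0
1|0|3|1|2
gen 1: 1|1|2|2|0
1|0|1|2|2
1|2|2|1|0
3|0|0|3|0
1|0|3|1|2
gen 2: 1|1|2|2|0
1|0|1|2|2
1|2|2|2|0
3|0|0|3|0
1|0|3|1|2
gen 3: 1|1|2|2|0
1|0|1|2|2
1|2|2|3|0
3|0|0|3|0
1|0|3|1|2
gen 4: 1|1|2|2|0
1|0|1|3|2
1|2|3|1|1
3|0|1|0|1
1|0|3|2|2
gen 5: 1|1|2|2|0
1|0|1|3|2
1|2|3|2|1
3|0|1|0|1
1|0|3|2|2
gen 6: 1|1|2|2|0
1|0|1|3|2
1|2|3|3|1
3|0|1|0|1
1|0|3|2|2
gen 7: 1|1|2|3|0
1|0|3|0|3
1|3|0|2|2
3|0|2|1|1
1|0|3|2|2
gen 8: 1|1|2|3|0
1|0|3|0|3
1|3|0|3|2
3|0|2|1|1
1|0|3|2|2
gen 9: 1|1|2|3|0
1|0|3|1|3
1|3|1|0|3
3|0|2|2|1
1|0|3|2|2

39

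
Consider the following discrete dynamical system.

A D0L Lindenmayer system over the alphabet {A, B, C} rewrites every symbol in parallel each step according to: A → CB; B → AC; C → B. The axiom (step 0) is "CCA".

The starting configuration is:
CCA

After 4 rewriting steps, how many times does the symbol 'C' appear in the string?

7

0) CCA
1) BBCB
2) ACACBAC
3) CBBCBBACCBB
4) BACACBACACCBBBACAC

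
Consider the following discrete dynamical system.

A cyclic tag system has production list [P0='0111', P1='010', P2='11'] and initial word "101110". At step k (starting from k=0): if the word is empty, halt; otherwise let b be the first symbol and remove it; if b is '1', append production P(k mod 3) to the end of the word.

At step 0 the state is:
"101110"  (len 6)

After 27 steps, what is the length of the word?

29

[0] "101110"  (len 6)
[1] "011100111"  (len 9)
[2] "11100111"  (len 8)
[3] "110011111"  (len 9)
[4] "100111110111"  (len 12)
[5] "00111110111010"  (len 14)
[6] "0111110111010"  (len 13)
[7] "111110111010"  (len 12)
[8] "11110111010010"  (len 14)
[9] "111011101001011"  (len 15)
[10] "110111010010110111"  (len 18)
[11] "10111010010110111010"  (len 20)
[12] "011101001011011101011"  (len 21)
[13] "11101001011011101011"  (len 20)
[14] "1101001011011101011010"  (len 22)
[15] "10100101101110101101011"  (len 23)
[16] "01001011011101011010110111"  (len 26)
[17] "1001011011101011010110111"  (len 25)
[18] "00101101110101101011011111"  (len 26)
[19] "0101101110101101011011111"  (len 25)
[20] "101101110101101011011111"  (len 24)
[21] "0110111010110101101111111"  (len 25)
[22] "110111010110101101111111"  (len 24)
[23] "10111010110101101111111010"  (len 26)
[24] "011101011010110111111101011"  (len 27)
[25] "11101011010110111111101011"  (len 26)
[26] "1101011010110111111101011010"  (len 28)
[27] "10101101011011111110101101011"  (len 29)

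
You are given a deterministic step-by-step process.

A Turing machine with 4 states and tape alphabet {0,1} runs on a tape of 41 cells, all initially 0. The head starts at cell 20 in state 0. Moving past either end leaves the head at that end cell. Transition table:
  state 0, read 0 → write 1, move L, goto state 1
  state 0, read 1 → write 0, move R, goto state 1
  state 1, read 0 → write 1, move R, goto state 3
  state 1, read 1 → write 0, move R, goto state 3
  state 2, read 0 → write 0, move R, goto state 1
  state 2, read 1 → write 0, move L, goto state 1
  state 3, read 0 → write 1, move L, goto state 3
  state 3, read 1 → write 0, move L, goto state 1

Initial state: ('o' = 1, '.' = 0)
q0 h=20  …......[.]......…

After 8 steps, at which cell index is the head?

16

t=0: q0 h=20  …......[.]......…
t=1: q1 h=19  …......[.]o.....…
t=2: q3 h=20  ….....o[o]......…
t=3: q1 h=19  …......[o]......…
t=4: q3 h=20  …......[.]......…
t=5: q3 h=19  …......[.]o.....…
t=6: q3 h=18  …......[.]oo....…
t=7: q3 h=17  …......[.]ooo...…
t=8: q3 h=16  …......[.]oooo..…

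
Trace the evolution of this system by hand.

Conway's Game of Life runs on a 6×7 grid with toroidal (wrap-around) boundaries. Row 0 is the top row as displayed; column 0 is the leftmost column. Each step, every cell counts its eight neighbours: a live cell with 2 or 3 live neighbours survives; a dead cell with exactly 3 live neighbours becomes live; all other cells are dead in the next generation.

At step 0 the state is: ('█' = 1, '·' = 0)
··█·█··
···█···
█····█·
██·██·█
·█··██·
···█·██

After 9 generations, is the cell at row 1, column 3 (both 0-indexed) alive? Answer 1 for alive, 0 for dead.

k=0  ··█·█··
···█···
█····█·
██·██·█
·█··██·
···█·██
k=1  ··█·██·
···██··
████·█·
·███···
·█·····
··██··█
k=2  ··█··█·
······█
█······
···██··
██·····
·█████·
k=3  ·██··██
······█
·······
██·····
██···█·
█··████
k=4  ·███···
█····██
█······
██····█
··█··█·
···█···
k=5  █████·█
█·█···█
·····█·
██····█
███···█
·█·██··
k=6  ····█·█
··█·█··
·····█·
··█··█·
···█·██
····█··
k=7  ····█··
···██··
···███·
·····█·
···█·██
···██·█
k=8  ·······
·······
···█·█·
···█···
···█··█
···█··█
k=9  ·······
·······
····█··
··██···
··███··
·······

0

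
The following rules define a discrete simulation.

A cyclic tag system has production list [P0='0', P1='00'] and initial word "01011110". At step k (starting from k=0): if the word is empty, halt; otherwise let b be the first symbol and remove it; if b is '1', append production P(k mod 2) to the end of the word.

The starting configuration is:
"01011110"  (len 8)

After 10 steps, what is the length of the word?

0) "01011110"  (len 8)
1) "1011110"  (len 7)
2) "01111000"  (len 8)
3) "1111000"  (len 7)
4) "11100000"  (len 8)
5) "11000000"  (len 8)
6) "100000000"  (len 9)
7) "000000000"  (len 9)
8) "00000000"  (len 8)
9) "0000000"  (len 7)
10) "000000"  (len 6)

6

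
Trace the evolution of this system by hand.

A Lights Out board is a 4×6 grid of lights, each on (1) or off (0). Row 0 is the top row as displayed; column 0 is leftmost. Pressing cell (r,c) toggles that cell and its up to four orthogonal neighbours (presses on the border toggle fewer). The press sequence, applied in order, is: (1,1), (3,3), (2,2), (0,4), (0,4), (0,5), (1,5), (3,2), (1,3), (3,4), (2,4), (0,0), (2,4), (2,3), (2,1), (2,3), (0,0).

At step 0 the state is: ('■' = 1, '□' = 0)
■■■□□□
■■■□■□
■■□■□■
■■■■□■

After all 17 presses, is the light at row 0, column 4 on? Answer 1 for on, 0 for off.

step 0: ■■■□□□
■■■□■□
■■□■□■
■■■■□■
step 1: ■□■□□□
□□□□■□
■□□■□■
■■■■□■
step 2: ■□■□□□
□□□□■□
■□□□□■
■■□□■■
step 3: ■□■□□□
□□■□■□
■■■■□■
■■■□■■
step 4: ■□■■■■
□□■□□□
■■■■□■
■■■□■■
step 5: ■□■□□□
□□■□■□
■■■■□■
■■■□■■
step 6: ■□■□■■
□□■□■■
■■■■□■
■■■□■■
step 7: ■□■□■□
□□■□□□
■■■■□□
■■■□■■
step 8: ■□■□■□
□□■□□□
■■□■□□
■□□■■■
step 9: ■□■■■□
□□□■■□
■■□□□□
■□□■■■
step 10: ■□■■■□
□□□■■□
■■□□■□
■□□□□□
step 11: ■□■■■□
□□□■□□
■■□■□■
■□□□■□
step 12: □■■■■□
■□□■□□
■■□■□■
■□□□■□
step 13: □■■■■□
■□□■■□
■■□□■□
■□□□□□
step 14: □■■■■□
■□□□■□
■■■■□□
■□□■□□
step 15: □■■■■□
■■□□■□
□□□■□□
■■□■□□
step 16: □■■■■□
■■□■■□
□□■□■□
■■□□□□
step 17: ■□■■■□
□■□■■□
□□■□■□
■■□□□□

1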